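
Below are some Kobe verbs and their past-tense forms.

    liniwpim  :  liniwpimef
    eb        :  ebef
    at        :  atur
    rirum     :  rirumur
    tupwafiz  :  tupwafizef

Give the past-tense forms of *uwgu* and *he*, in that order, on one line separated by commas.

uwguur, heef

Looking at the last vowel of each stem: -ef when the last vowel of the stem is a front vowel (*liniwpim*, *eb*, *tupwafiz*); -ur when the last vowel of the stem is a back vowel (*at*, *rirum*).
Since the last vowel of *uwgu* is /u/ (a back vowel), it takes -ur, giving *uwguur*.
Since the last vowel of *he* is /e/ (a front vowel), it takes -ef, giving *heef*.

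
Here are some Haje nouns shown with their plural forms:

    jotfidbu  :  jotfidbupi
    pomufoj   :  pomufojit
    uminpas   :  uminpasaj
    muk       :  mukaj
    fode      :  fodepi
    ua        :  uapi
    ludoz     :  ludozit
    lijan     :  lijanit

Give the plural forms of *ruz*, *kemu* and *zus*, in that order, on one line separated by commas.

Looking at the final sound of each stem: -aj when the stem ends in a voiceless consonant (*uminpas*, *muk*); -it when the stem ends in a voiced consonant (*pomufoj*, *ludoz*, *lijan*); -pi when the stem ends in a vowel (*jotfidbu*, *fode*, *ua*).
*ruz* — final sound /z/ (a voiced consonant) → -it → *ruzit*.
Since the final sound of *kemu* is /u/ (a vowel), it takes -pi, giving *kemupi*.
*zus*: final sound = /s/, a voiceless consonant → -aj → *zusaj*.

ruzit, kemupi, zusaj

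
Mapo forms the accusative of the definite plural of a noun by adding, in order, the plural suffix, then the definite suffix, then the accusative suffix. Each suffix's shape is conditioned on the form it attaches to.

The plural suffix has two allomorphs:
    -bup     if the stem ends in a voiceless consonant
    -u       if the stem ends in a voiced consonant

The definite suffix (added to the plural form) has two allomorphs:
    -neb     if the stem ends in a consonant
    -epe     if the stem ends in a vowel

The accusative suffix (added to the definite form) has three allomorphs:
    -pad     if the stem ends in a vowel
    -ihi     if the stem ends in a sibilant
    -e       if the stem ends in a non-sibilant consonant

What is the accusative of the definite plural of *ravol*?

Since the final consonant of *ravol* is /l/ (voiced), it takes -u, giving *ravolu*.
Since the final sound of the plural form *ravolu* is /u/ (a vowel), it takes -epe, giving *ravoluepe*.
The final sound of the definite form *ravoluepe* is /e/, which is a vowel, so the accusative suffix is -pad, giving *ravoluepepad*.

ravoluepepad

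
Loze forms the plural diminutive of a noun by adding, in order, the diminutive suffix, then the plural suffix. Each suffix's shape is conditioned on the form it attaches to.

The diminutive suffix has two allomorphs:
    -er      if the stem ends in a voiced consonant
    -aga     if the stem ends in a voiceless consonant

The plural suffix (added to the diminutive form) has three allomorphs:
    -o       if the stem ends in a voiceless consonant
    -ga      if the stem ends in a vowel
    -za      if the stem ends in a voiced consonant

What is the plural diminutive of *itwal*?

*itwal* — final consonant /l/ (voiced) → -er → *itwaler*.
The diminutive form *itwaler* — final sound /r/ (a voiced consonant) → -za → *itwalerza*.

itwalerza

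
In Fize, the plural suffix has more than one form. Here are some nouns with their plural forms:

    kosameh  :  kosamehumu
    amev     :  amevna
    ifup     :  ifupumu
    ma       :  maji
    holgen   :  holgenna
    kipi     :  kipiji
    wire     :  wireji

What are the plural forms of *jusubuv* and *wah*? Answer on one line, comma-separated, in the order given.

jusubuvna, wahumu

The alternation tracks the final sound of the stem — -umu when the stem ends in a voiceless consonant (*kosameh*, *ifup*); -na when the stem ends in a voiced consonant (*amev*, *holgen*); -ji when the stem ends in a vowel (*ma*, *kipi*, *wire*).
The final sound of *jusubuv* is /v/, which is a voiced consonant, so the suffix is -na, giving *jusubuvna*.
*wah* — final sound /h/ (a voiceless consonant) → -umu → *wahumu*.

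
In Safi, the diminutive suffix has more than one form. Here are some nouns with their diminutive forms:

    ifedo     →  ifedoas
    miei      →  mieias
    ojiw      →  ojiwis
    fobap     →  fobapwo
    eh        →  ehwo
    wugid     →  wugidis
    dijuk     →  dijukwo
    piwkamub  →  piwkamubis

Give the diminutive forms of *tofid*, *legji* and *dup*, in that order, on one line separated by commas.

tofidis, legjias, dupwo

The alternation tracks the final sound of the stem — -wo when the stem ends in a voiceless consonant (*fobap*, *eh*, *dijuk*); -is when the stem ends in a voiced consonant (*ojiw*, *wugid*, *piwkamub*); -as when the stem ends in a vowel (*ifedo*, *miei*).
Since the final sound of *tofid* is /d/ (a voiced consonant), it takes -is, giving *tofidis*.
*legji*: final sound = /i/, a vowel → -as → *legjias*.
*dup*: final sound = /p/, a voiceless consonant → -wo → *dupwo*.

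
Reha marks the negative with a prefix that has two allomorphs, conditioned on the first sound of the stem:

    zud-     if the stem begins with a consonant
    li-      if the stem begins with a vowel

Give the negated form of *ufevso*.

liufevso

The first sound of *ufevso* is /u/, which is a vowel, so the prefix is li-, giving *liufevso*.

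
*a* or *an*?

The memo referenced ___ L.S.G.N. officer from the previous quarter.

The indefinite article is chosen by the initial *sound* of the following word, not its spelling.
The initialism *L.S.G.N.* is read letter by letter; the first letter, L, is pronounced /ɛl/, which begins with a vowel sound.
So the article is *an*: The memo referenced an L.S.G.N. officer from the previous quarter.

an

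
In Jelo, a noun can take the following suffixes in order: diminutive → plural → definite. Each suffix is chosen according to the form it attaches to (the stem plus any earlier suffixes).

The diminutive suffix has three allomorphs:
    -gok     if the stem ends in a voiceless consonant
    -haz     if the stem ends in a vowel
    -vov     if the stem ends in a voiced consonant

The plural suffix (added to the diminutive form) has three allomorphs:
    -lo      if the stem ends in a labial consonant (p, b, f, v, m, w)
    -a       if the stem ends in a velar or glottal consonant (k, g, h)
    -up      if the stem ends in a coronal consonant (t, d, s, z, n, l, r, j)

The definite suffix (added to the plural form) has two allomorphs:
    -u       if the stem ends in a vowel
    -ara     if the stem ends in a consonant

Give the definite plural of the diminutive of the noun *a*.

*a*: final sound = /a/, a vowel → -haz → *ahaz*.
The final consonant of the diminutive form *ahaz* is /z/, which is coronal, so the plural suffix is -up, giving *ahazup*.
The plural form *ahazup* — final sound /p/ (a consonant) → -ara → *ahazupara*.

ahazupara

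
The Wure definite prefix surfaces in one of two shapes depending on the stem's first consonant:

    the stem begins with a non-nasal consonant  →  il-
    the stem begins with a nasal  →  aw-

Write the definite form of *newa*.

The first consonant of *newa* is /n/, which is a nasal, so the prefix is aw-, giving *awnewa*.

awnewa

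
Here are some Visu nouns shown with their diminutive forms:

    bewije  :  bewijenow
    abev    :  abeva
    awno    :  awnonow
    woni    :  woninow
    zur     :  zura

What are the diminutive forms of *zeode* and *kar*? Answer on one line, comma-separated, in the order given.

zeodenow, kara

The alternation tracks the final sound of the stem — -a when the stem ends in a consonant (*abev*, *zur*); -now when the stem ends in a vowel (*bewije*, *awno*, *woni*).
*zeode* — final sound /e/ (a vowel) → -now → *zeodenow*.
The final sound of *kar* is /r/, which is a consonant, so the suffix is -a, giving *kara*.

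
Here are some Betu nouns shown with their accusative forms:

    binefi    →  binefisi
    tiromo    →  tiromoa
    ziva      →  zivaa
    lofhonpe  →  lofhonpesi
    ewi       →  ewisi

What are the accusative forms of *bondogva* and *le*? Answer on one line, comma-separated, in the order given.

bondogvaa, lesi

Looking at the last vowel of each stem: -si when the last vowel of the stem is a front vowel (*binefi*, *lofhonpe*, *ewi*); -a when the last vowel of the stem is a back vowel (*tiromo*, *ziva*).
*bondogva*: last vowel = /a/, a back vowel → -a → *bondogvaa*.
*le*: last vowel = /e/, a front vowel → -si → *lesi*.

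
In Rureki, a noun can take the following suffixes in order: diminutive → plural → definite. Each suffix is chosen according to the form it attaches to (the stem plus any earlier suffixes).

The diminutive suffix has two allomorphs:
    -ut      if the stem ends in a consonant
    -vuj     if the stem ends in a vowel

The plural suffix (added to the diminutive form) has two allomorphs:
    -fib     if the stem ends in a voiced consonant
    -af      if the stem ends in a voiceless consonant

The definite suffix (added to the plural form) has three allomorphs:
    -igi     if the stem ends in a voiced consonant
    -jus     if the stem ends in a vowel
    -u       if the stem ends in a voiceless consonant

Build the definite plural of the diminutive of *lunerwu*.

lunerwuvujfibigi

*lunerwu*: final sound = /u/, a vowel → -vuj → *lunerwuvuj*.
The final consonant of the diminutive form *lunerwuvuj* is /j/, which is voiced, so the plural suffix is -fib, giving *lunerwuvujfib*.
The plural form *lunerwuvujfib* — final sound /b/ (a voiced consonant) → -igi → *lunerwuvujfibigi*.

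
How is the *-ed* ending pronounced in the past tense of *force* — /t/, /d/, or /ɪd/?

The stem *force* ends in a voiceless consonant other than /t/.
The -ed suffix is realized as /ɪd/ after /t, d/; as /t/ after other voiceless consonants; and as /d/ after other voiced sounds.
So -ed on *force* is pronounced /t/.

/t/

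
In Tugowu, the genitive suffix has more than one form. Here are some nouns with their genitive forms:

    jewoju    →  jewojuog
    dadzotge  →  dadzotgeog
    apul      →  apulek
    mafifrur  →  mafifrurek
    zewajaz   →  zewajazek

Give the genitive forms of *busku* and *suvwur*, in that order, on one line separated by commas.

Looking at the final sound of each stem: -ek when the stem ends in a consonant (*apul*, *mafifrur*, *zewajaz*); -og when the stem ends in a vowel (*jewoju*, *dadzotge*).
The final sound of *busku* is /u/, which is a vowel, so the suffix is -og, giving *buskuog*.
*suvwur*: final sound = /r/, a consonant → -ek → *suvwurek*.

buskuog, suvwurek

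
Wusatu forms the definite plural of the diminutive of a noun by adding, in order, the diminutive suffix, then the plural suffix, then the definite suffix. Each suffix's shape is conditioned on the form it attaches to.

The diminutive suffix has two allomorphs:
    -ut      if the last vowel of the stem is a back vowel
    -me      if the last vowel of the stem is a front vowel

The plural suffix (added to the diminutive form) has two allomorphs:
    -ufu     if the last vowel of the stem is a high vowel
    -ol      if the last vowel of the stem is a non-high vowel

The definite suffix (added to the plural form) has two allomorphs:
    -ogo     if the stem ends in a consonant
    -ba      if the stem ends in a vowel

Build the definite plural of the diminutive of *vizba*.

*vizba* — last vowel /a/ (a back vowel) → -ut → *vizbaut*.
The last vowel of the diminutive form *vizbaut* is /u/, which is a high vowel, so the plural suffix is -ufu, giving *vizbautufu*.
The plural form *vizbautufu* — final sound /u/ (a vowel) → -ba → *vizbautufuba*.

vizbautufuba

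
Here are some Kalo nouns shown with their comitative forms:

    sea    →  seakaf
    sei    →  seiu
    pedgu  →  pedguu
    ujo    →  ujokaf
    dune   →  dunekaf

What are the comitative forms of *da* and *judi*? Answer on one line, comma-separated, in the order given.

The pattern is height harmony: -u when the last vowel of the stem is a high vowel (*sei*, *pedgu*); -kaf when the last vowel of the stem is a non-high vowel (*sea*, *ujo*, *dune*).
Since the last vowel of *da* is /a/ (a non-high vowel), it takes -kaf, giving *dakaf*.
*judi* — last vowel /i/ (a high vowel) → -u → *judiu*.

dakaf, judiu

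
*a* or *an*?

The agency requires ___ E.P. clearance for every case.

an

The indefinite article is chosen by the initial *sound* of the following word, not its spelling.
The initialism *E.P.* is read letter by letter; the first letter, E, is pronounced /iː/, which begins with a vowel sound.
So the article is *an*: The agency requires an E.P. clearance for every case.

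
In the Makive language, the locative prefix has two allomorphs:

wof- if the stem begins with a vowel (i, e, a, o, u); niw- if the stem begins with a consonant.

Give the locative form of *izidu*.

wofizidu

*izidu* — first sound /i/ (a vowel) → wof- → *wofizidu*.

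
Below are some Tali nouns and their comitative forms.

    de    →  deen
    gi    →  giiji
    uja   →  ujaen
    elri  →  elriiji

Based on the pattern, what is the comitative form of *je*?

Looking at the last vowel of each stem: -iji when the last vowel of the stem is a high vowel (*gi*, *elri*); -en when the last vowel of the stem is a non-high vowel (*de*, *uja*).
The last vowel of *je* is /e/, which is a non-high vowel, so the suffix is -en, giving *jeen*.

jeen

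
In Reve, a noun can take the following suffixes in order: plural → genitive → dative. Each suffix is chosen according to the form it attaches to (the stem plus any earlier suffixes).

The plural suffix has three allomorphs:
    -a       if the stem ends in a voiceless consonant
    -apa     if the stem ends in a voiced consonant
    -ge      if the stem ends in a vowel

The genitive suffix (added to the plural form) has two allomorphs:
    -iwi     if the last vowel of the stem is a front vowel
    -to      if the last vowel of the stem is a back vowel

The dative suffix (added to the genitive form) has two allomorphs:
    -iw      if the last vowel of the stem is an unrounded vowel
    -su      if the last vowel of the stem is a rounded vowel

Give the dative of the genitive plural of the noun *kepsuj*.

kepsujapatosu

*kepsuj* — final sound /j/ (a voiced consonant) → -apa → *kepsujapa*.
The plural form *kepsujapa*: last vowel = /a/, a back vowel → -to → *kepsujapato*.
The genitive form *kepsujapato* — last vowel /o/ (a rounded vowel) → -su → *kepsujapatosu*.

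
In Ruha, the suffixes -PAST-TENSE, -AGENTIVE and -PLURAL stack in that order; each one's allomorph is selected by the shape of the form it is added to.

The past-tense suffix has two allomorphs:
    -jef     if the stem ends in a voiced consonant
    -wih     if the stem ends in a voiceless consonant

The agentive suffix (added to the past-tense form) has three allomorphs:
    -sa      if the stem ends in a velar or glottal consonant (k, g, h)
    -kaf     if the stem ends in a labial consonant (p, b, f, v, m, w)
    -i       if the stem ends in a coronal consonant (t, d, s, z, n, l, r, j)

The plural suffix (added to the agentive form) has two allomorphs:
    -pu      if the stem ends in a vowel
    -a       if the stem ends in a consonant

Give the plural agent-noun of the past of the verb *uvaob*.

The final consonant of *uvaob* is /b/, which is voiced, so the past-tense suffix is -jef, giving *uvaobjef*.
The past-tense form *uvaobjef*: final consonant = /f/, labial → -kaf → *uvaobjefkaf*.
Since the final sound of the agentive form *uvaobjefkaf* is /f/ (a consonant), it takes -a, giving *uvaobjefkafa*.

uvaobjefkafa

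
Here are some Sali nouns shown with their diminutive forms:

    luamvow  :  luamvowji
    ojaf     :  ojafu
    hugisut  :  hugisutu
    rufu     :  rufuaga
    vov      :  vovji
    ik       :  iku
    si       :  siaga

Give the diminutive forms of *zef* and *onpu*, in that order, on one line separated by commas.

The pattern is voicing of the final sound: -u when the stem ends in a voiceless consonant (*ojaf*, *hugisut*, *ik*); -ji when the stem ends in a voiced consonant (*luamvow*, *vov*); -aga when the stem ends in a vowel (*rufu*, *si*).
*zef* — final sound /f/ (a voiceless consonant) → -u → *zefu*.
*onpu* — final sound /u/ (a vowel) → -aga → *onpuaga*.

zefu, onpuaga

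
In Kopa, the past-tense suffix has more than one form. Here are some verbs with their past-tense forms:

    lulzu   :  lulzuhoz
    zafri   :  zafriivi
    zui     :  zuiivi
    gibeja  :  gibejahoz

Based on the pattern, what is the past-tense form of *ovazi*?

ovaziivi

The suffix is conditioned by the last vowel: -ivi when the last vowel of the stem is a front vowel (*zafri*, *zui*); -hoz when the last vowel of the stem is a back vowel (*lulzu*, *gibeja*).
*ovazi* — last vowel /i/ (a front vowel) → -ivi → *ovaziivi*.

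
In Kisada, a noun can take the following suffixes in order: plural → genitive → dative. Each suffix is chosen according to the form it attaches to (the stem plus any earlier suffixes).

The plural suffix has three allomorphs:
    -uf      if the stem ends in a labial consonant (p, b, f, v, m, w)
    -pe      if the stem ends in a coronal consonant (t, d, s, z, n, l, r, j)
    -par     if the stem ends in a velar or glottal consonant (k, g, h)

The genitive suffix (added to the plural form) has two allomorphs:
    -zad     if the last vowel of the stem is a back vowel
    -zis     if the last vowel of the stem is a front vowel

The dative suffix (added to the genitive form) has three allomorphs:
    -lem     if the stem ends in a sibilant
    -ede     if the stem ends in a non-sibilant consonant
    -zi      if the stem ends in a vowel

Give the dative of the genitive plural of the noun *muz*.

muzpezislem

The final consonant of *muz* is /z/, which is coronal, so the plural suffix is -pe, giving *muzpe*.
Since the last vowel of the plural form *muzpe* is /e/ (a front vowel), it takes -zis, giving *muzpezis*.
The genitive form *muzpezis* — final sound /s/ (a sibilant) → -lem → *muzpezislem*.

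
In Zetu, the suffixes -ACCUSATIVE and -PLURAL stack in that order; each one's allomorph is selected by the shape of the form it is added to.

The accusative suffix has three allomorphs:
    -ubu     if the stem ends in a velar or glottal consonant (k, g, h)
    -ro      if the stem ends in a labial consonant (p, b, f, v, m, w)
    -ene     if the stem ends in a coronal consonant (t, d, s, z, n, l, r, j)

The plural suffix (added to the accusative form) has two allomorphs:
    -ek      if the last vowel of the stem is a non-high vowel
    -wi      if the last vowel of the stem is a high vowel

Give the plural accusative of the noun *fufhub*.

Since the final consonant of *fufhub* is /b/ (labial), it takes -ro, giving *fufhubro*.
Since the last vowel of the accusative form *fufhubro* is /o/ (a non-high vowel), it takes -ek, giving *fufhubroek*.

fufhubroek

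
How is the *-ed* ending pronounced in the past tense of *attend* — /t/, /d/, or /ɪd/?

/ɪd/

The stem *attend* ends in /t/ or /d/.
The -ed suffix is realized as /ɪd/ after /t, d/; as /t/ after other voiceless consonants; and as /d/ after other voiced sounds.
So -ed on *attend* is pronounced /ɪd/.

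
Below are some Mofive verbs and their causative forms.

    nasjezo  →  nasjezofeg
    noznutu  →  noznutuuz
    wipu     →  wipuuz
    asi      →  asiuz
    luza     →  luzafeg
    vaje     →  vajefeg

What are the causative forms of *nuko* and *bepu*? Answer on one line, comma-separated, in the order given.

Looking at the last vowel of each stem: -uz when the last vowel of the stem is a high vowel (*noznutu*, *wipu*, *asi*); -feg when the last vowel of the stem is a non-high vowel (*nasjezo*, *luza*, *vaje*).
The last vowel of *nuko* is /o/, which is a non-high vowel, so the suffix is -feg, giving *nukofeg*.
*bepu* — last vowel /u/ (a high vowel) → -uz → *bepuuz*.

nukofeg, bepuuz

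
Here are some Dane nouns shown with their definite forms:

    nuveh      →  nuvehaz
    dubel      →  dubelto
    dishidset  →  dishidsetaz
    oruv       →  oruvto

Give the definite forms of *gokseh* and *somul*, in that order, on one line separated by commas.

goksehaz, somulto

Looking at the final consonant of each stem: -az when the stem ends in a voiceless consonant (*nuveh*, *dishidset*); -to when the stem ends in a voiced consonant (*dubel*, *oruv*).
*gokseh*: final consonant = /h/, voiceless → -az → *goksehaz*.
The final consonant of *somul* is /l/, which is voiced, so the suffix is -to, giving *somulto*.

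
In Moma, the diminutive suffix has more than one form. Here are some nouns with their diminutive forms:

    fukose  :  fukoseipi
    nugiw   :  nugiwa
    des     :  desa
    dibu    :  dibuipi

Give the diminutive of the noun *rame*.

rameipi

Looking at the final sound of each stem: -a when the stem ends in a consonant (*nugiw*, *des*); -ipi when the stem ends in a vowel (*fukose*, *dibu*).
Since the final sound of *rame* is /e/ (a vowel), it takes -ipi, giving *rameipi*.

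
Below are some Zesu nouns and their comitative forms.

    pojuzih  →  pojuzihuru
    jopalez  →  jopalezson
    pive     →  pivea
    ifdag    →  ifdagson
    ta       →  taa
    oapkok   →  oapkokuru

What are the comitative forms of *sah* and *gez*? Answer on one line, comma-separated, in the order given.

sahuru, gezson

The alternation tracks the final sound of the stem — -uru when the stem ends in a voiceless consonant (*pojuzih*, *oapkok*); -son when the stem ends in a voiced consonant (*jopalez*, *ifdag*); -a when the stem ends in a vowel (*pive*, *ta*).
*sah*: final sound = /h/, a voiceless consonant → -uru → *sahuru*.
*gez* — final sound /z/ (a voiced consonant) → -son → *gezson*.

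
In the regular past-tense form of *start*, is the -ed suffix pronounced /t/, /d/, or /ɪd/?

/ɪd/

The stem *start* ends in /t/ or /d/.
The -ed suffix is realized as /ɪd/ after /t, d/; as /t/ after other voiceless consonants; and as /d/ after other voiced sounds.
So -ed on *start* is pronounced /ɪd/.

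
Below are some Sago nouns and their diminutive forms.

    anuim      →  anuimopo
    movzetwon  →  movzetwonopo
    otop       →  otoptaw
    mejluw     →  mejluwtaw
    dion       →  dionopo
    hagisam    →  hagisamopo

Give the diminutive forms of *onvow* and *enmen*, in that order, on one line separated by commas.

The pattern is nasality of the final consonant: -opo when the stem ends in a nasal (*anuim*, *movzetwon*, *dion*, *hagisam*); -taw when the stem ends in a non-nasal consonant (*otop*, *mejluw*).
Since the final consonant of *onvow* is /w/ (non-nasal), it takes -taw, giving *onvowtaw*.
The final consonant of *enmen* is /n/, which is a nasal, so the suffix is -opo, giving *enmenopo*.

onvowtaw, enmenopo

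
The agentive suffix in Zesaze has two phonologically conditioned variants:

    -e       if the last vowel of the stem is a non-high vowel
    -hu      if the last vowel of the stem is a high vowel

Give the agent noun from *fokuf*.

The last vowel of *fokuf* is /u/, which is a high vowel, so the suffix is -hu, giving *fokufhu*.

fokufhu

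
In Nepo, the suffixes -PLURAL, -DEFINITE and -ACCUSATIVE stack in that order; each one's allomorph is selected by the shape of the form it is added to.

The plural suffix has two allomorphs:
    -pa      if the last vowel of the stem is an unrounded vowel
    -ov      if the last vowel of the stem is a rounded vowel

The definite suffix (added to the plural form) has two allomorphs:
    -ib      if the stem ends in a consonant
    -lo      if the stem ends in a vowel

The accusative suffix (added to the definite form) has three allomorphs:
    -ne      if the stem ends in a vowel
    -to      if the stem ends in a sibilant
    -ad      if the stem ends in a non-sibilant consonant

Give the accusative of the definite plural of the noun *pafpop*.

pafpopovibad

Since the last vowel of *pafpop* is /o/ (a rounded vowel), it takes -ov, giving *pafpopov*.
The final sound of the plural form *pafpopov* is /v/, which is a consonant, so the definite suffix is -ib, giving *pafpopovib*.
The definite form *pafpopovib* — final sound /b/ (a non-sibilant consonant) → -ad → *pafpopovibad*.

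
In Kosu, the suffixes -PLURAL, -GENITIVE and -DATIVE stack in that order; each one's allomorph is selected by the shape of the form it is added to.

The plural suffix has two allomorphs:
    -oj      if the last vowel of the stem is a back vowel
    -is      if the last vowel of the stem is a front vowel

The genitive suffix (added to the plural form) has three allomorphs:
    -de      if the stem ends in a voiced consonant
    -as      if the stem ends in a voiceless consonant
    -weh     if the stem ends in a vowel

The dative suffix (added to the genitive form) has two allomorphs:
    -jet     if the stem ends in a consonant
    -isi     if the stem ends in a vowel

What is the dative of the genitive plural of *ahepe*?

The last vowel of *ahepe* is /e/, which is a front vowel, so the plural suffix is -is, giving *ahepeis*.
The final sound of the plural form *ahepeis* is /s/, which is a voiceless consonant, so the genitive suffix is -as, giving *ahepeisas*.
Since the final sound of the genitive form *ahepeisas* is /s/ (a consonant), it takes -jet, giving *ahepeisasjet*.

ahepeisasjet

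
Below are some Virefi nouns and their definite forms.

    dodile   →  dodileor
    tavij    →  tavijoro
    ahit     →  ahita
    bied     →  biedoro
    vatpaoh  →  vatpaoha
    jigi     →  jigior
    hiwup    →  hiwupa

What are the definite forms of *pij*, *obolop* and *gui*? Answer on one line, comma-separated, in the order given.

Looking at the final sound of each stem: -a when the stem ends in a voiceless consonant (*ahit*, *vatpaoh*, *hiwup*); -oro when the stem ends in a voiced consonant (*tavij*, *bied*); -or when the stem ends in a vowel (*dodile*, *jigi*).
*pij* — final sound /j/ (a voiced consonant) → -oro → *pijoro*.
Since the final sound of *obolop* is /p/ (a voiceless consonant), it takes -a, giving *obolopa*.
Since the final sound of *gui* is /i/ (a vowel), it takes -or, giving *guior*.

pijoro, obolopa, guior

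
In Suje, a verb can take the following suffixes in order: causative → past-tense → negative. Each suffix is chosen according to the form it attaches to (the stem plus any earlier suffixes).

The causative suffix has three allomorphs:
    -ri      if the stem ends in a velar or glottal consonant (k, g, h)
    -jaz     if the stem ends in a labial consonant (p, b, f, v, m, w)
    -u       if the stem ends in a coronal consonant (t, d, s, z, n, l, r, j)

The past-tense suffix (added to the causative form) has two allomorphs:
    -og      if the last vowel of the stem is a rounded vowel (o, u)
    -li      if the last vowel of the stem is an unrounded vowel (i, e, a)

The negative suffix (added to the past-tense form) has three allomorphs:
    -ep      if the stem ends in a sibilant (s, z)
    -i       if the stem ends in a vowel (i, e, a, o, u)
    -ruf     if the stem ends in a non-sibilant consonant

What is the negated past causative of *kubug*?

kubugrilii

Since the final consonant of *kubug* is /g/ (velar/glottal), it takes -ri, giving *kubugri*.
The causative form *kubugri*: last vowel = /i/, an unrounded vowel → -li → *kubugrili*.
The past-tense form *kubugrili* — final sound /i/ (a vowel) → -i → *kubugrilii*.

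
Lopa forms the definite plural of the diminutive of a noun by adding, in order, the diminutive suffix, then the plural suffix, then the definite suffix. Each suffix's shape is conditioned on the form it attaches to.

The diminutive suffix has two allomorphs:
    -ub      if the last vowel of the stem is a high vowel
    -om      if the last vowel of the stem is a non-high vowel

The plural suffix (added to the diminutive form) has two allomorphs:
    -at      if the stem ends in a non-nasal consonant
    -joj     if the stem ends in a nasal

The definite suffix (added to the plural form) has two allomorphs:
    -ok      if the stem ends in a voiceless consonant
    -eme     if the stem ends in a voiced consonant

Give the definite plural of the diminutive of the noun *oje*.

ojeomjojeme

Since the last vowel of *oje* is /e/ (a non-high vowel), it takes -om, giving *ojeom*.
Since the final consonant of the diminutive form *ojeom* is /m/ (a nasal), it takes -joj, giving *ojeomjoj*.
The plural form *ojeomjoj* — final consonant /j/ (voiced) → -eme → *ojeomjojeme*.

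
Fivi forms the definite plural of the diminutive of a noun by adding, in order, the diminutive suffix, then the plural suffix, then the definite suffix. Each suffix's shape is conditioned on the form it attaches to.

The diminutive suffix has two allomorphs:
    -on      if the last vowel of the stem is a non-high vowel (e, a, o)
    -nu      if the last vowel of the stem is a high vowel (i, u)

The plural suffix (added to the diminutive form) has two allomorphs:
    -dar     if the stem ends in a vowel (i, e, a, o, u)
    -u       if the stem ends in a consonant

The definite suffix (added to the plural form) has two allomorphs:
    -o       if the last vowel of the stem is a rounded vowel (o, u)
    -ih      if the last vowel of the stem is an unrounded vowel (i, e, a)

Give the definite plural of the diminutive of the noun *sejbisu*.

The last vowel of *sejbisu* is /u/, which is a high vowel, so the diminutive suffix is -nu, giving *sejbisunu*.
The final sound of the diminutive form *sejbisunu* is /u/, which is a vowel, so the plural suffix is -dar, giving *sejbisunudar*.
The last vowel of the plural form *sejbisunudar* is /a/, which is an unrounded vowel, so the definite suffix is -ih, giving *sejbisunudarih*.

sejbisunudarih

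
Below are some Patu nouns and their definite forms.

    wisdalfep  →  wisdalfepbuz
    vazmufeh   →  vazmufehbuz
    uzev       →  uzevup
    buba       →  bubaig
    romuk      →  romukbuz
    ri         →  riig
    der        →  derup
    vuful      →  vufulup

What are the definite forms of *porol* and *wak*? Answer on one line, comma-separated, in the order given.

The pattern is voicing of the final sound: -buz when the stem ends in a voiceless consonant (*wisdalfep*, *vazmufeh*, *romuk*); -up when the stem ends in a voiced consonant (*uzev*, *der*, *vuful*); -ig when the stem ends in a vowel (*buba*, *ri*).
*porol*: final sound = /l/, a voiced consonant → -up → *porolup*.
*wak*: final sound = /k/, a voiceless consonant → -buz → *wakbuz*.

porolup, wakbuz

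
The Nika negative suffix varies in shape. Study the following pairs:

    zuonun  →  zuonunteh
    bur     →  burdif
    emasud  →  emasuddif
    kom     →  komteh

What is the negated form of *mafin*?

Looking at the final consonant of each stem: -teh when the stem ends in a nasal (*zuonun*, *kom*); -dif when the stem ends in a non-nasal consonant (*bur*, *emasud*).
*mafin* — final consonant /n/ (a nasal) → -teh → *mafinteh*.

mafinteh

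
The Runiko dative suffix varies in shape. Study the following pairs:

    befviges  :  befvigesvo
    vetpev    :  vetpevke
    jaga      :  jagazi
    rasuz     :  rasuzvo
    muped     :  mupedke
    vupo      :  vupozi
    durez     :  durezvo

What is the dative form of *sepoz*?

sepozvo

The suffix is conditioned by the final sound: -vo when the stem ends in a sibilant (*befviges*, *rasuz*, *durez*); -ke when the stem ends in a non-sibilant consonant (*vetpev*, *muped*); -zi when the stem ends in a vowel (*jaga*, *vupo*).
Since the final sound of *sepoz* is /z/ (a sibilant), it takes -vo, giving *sepozvo*.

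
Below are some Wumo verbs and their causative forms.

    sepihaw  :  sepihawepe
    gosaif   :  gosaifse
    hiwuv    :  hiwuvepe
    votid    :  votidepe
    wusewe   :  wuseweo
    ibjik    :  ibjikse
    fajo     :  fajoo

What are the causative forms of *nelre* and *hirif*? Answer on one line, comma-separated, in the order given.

The alternation tracks the final sound of the stem — -se when the stem ends in a voiceless consonant (*gosaif*, *ibjik*); -epe when the stem ends in a voiced consonant (*sepihaw*, *hiwuv*, *votid*); -o when the stem ends in a vowel (*wusewe*, *fajo*).
Since the final sound of *nelre* is /e/ (a vowel), it takes -o, giving *nelreo*.
*hirif*: final sound = /f/, a voiceless consonant → -se → *hirifse*.

nelreo, hirifse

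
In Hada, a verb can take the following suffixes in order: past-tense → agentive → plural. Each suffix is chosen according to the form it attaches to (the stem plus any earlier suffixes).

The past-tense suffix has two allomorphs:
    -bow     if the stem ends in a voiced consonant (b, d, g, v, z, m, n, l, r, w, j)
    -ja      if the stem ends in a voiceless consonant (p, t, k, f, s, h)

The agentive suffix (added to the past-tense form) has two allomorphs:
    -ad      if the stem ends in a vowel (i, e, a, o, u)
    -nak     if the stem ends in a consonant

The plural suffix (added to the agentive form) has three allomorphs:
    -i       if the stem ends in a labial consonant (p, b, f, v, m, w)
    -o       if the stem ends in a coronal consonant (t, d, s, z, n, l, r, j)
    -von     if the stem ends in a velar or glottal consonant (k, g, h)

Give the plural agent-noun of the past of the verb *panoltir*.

panoltirbownakvon

*panoltir*: final consonant = /r/, voiced → -bow → *panoltirbow*.
The past-tense form *panoltirbow* — final sound /w/ (a consonant) → -nak → *panoltirbownak*.
The final consonant of the agentive form *panoltirbownak* is /k/, which is velar/glottal, so the plural suffix is -von, giving *panoltirbownakvon*.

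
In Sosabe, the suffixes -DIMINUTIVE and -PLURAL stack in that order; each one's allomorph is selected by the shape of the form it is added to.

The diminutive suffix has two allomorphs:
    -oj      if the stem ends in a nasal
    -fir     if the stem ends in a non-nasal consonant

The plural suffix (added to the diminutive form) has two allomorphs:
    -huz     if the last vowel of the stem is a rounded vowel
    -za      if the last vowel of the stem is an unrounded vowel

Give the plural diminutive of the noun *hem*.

Since the final consonant of *hem* is /m/ (a nasal), it takes -oj, giving *hemoj*.
The last vowel of the diminutive form *hemoj* is /o/, which is a rounded vowel, so the plural suffix is -huz, giving *hemojhuz*.

hemojhuz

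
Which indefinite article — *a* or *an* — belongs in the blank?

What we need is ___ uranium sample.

a

The indefinite article is chosen by the initial *sound* of the following word, not its spelling.
*uranium* begins with the sound /jʊ/ (u pronounced /jʊ/) — a consonant sound.
So the article is *a*: What we need is a uranium sample.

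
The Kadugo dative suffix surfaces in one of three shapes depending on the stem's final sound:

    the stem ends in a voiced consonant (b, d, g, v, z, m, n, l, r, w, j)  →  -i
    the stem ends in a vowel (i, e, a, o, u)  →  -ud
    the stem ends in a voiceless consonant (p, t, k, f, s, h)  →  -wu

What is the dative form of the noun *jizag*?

jizagi

Since the final sound of *jizag* is /g/ (a voiced consonant), it takes -i, giving *jizagi*.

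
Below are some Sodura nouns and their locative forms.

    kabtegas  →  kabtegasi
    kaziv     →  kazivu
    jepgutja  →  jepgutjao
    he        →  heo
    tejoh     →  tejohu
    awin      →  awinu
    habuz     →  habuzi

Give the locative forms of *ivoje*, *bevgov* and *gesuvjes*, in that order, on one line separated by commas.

The alternation tracks the final sound of the stem — -i when the stem ends in a sibilant (*kabtegas*, *habuz*); -u when the stem ends in a non-sibilant consonant (*kaziv*, *tejoh*, *awin*); -o when the stem ends in a vowel (*jepgutja*, *he*).
*ivoje*: final sound = /e/, a vowel → -o → *ivojeo*.
*bevgov*: final sound = /v/, a non-sibilant consonant → -u → *bevgovu*.
Since the final sound of *gesuvjes* is /s/ (a sibilant), it takes -i, giving *gesuvjesi*.

ivojeo, bevgovu, gesuvjesi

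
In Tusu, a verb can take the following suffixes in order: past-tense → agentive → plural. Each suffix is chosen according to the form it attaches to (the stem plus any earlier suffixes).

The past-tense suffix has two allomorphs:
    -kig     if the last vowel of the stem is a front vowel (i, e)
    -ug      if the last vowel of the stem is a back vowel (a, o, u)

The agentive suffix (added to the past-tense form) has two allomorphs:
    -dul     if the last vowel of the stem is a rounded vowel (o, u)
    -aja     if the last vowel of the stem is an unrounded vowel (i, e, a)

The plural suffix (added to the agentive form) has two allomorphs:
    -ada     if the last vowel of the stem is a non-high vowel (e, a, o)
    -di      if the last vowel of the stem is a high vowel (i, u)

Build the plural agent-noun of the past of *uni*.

unikigajaada

*uni*: last vowel = /i/, a front vowel → -kig → *unikig*.
The last vowel of the past-tense form *unikig* is /i/, which is an unrounded vowel, so the agentive suffix is -aja, giving *unikigaja*.
The last vowel of the agentive form *unikigaja* is /a/, which is a non-high vowel, so the plural suffix is -ada, giving *unikigajaada*.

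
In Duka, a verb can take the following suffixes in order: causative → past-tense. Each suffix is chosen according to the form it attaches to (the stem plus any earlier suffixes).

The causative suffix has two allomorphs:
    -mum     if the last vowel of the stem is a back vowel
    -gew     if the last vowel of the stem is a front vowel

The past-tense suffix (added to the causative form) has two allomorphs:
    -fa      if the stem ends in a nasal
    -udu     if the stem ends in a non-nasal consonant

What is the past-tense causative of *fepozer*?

fepozergewudu

The last vowel of *fepozer* is /e/, which is a front vowel, so the causative suffix is -gew, giving *fepozergew*.
The final consonant of the causative form *fepozergew* is /w/, which is non-nasal, so the past-tense suffix is -udu, giving *fepozergewudu*.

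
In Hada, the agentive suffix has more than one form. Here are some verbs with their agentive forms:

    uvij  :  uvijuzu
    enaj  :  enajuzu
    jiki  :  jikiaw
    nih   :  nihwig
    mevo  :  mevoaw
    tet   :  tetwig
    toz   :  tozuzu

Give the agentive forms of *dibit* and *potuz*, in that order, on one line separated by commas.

dibitwig, potuzuzu

Looking at the final sound of each stem: -wig when the stem ends in a voiceless consonant (*nih*, *tet*); -uzu when the stem ends in a voiced consonant (*uvij*, *enaj*, *toz*); -aw when the stem ends in a vowel (*jiki*, *mevo*).
The final sound of *dibit* is /t/, which is a voiceless consonant, so the suffix is -wig, giving *dibitwig*.
Since the final sound of *potuz* is /z/ (a voiced consonant), it takes -uzu, giving *potuzuzu*.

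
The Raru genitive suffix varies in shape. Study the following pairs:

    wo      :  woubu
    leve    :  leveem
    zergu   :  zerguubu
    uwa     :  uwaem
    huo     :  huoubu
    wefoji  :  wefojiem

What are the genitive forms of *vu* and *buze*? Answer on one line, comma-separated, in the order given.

Looking at the last vowel of each stem: -ubu when the last vowel of the stem is a rounded vowel (*wo*, *zergu*, *huo*); -em when the last vowel of the stem is an unrounded vowel (*leve*, *uwa*, *wefoji*).
The last vowel of *vu* is /u/, which is a rounded vowel, so the suffix is -ubu, giving *vuubu*.
Since the last vowel of *buze* is /e/ (an unrounded vowel), it takes -em, giving *buzeem*.

vuubu, buzeem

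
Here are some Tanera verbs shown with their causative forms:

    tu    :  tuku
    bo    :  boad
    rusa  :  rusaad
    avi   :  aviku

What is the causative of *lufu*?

lufuku

Looking at the last vowel of each stem: -ku when the last vowel of the stem is a high vowel (*tu*, *avi*); -ad when the last vowel of the stem is a non-high vowel (*bo*, *rusa*).
The last vowel of *lufu* is /u/, which is a high vowel, so the suffix is -ku, giving *lufuku*.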